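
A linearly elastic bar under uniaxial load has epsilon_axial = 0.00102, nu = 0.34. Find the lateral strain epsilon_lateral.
Model: a linearly elastic bar under uniaxial load, so epsilon_lateral = -nu·epsilon_axial.
Substitute:
  epsilon_lateral = -(0.34 × 0.00102)
  epsilon_lateral = -0.0003468
Final answer: epsilon_lateral = -0.0003468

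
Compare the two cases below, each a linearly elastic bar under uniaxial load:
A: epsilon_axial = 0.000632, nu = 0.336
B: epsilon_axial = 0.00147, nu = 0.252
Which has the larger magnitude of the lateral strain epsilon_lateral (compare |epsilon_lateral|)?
Model: a linearly elastic bar under uniaxial load, so epsilon_lateral = -nu·epsilon_axial (SI units).
  A: epsilon_lateral = -(0.336 × 0.000632) = -0.0002124
  B: epsilon_lateral = -(0.252 × 0.00147) = -0.0003704
|epsilon_lateral|: A = 0.0002124, B = 0.0003704, so B is larger in magnitude.
Final answer: B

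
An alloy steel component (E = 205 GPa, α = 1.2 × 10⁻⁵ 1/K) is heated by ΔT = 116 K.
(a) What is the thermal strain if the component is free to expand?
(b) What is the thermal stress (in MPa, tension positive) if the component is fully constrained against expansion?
(a) Free thermal strain ε_th = α·ΔT = (1.2 × 10⁻⁵) × 116 = 0.001392
(b) Fully constrained, the expansion is suppressed, so σ = -E·α·ΔT. Convert E = 205 GPa = 2.05 × 10¹¹ Pa.
  σ = -(2.05 × 10¹¹) × (1.2 × 10⁻⁵) × 116 = -2.854 × 10⁸ Pa = -285.4 MPa (compressive)
Final answer: (a) ε_th = 0.001392, (b) σ = -285.4 MPa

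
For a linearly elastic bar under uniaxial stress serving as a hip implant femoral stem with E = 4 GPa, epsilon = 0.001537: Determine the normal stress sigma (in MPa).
Model: a linearly elastic bar under uniaxial stress, so sigma = E·epsilon.
Convert to SI units:
  E = 4 GPa = 4 × 10⁹ Pa
Substitute:
  sigma = (4 × 10⁹) × 0.001537
  sigma = 6.148 × 10⁶ Pa
Convert: sigma = 6.148 × 10⁶ Pa = 6.148 MPa
Final answer: sigma = 6.148 MPa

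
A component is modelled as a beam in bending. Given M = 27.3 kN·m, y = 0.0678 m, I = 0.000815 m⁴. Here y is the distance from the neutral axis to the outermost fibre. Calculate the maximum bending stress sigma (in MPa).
Model: a beam in bending, so sigma = (M·y) / I.
Convert to SI units:
  M = 27.3 kN·m = 27300 N·m
Substitute:
  sigma = (27300 × 0.0678) / 0.000815
  sigma = 2.271 × 10⁶ Pa
Convert: sigma = 2.271 × 10⁶ Pa = 2.271 MPa
Final answer: sigma = 2.271 MPa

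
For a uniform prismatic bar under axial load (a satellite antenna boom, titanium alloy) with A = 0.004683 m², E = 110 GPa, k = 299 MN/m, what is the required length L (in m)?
Model: a uniform prismatic bar under axial load, so k = (A·E) / L.
Solve for L: L = (A·E) / k.
Convert to SI units:
  E = 110 GPa = 1.1 × 10¹¹ Pa
  k = 299 MN/m = 2.99 × 10⁸ N/m
Substitute:
  L = (0.004683 × (1.1 × 10¹¹)) / (2.99 × 10⁸)
  L = 1.723 m
Final answer: L = 1.723 m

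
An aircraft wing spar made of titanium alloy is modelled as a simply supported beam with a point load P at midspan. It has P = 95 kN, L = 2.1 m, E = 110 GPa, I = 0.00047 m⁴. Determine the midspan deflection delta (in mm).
Model: a simply supported beam with a point load P at midspan, so delta = (P·L^3) / (48·E·I).
Convert to SI units:
  P = 95 kN = 95000 N
  E = 110 GPa = 1.1 × 10¹¹ Pa
Substitute:
  delta = (95000 × 2.1^3) / (48 × (1.1 × 10¹¹) × 0.00047)
  delta = 0.0003545 m
Convert: delta = 0.0003545 m = 0.3545 mm
Final answer: delta = 0.3545 mm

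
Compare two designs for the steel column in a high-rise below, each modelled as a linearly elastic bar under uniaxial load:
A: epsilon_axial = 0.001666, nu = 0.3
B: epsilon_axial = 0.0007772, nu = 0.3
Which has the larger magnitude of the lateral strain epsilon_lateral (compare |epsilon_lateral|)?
Model: a linearly elastic bar under uniaxial load, so epsilon_lateral = -nu·epsilon_axial (SI units).
  A: epsilon_lateral = -(0.3 × 0.001666) = -0.0004998
  B: epsilon_lateral = -(0.3 × 0.0007772) = -0.0002332
|epsilon_lateral|: A = 0.0004998, B = 0.0002332, so A is larger in magnitude.
Final answer: A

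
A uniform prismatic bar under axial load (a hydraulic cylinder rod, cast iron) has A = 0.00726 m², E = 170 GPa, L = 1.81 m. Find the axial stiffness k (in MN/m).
Model: a uniform prismatic bar under axial load, so k = (A·E) / L.
Convert to SI units:
  E = 170 GPa = 1.7 × 10¹¹ Pa
Substitute:
  k = (0.00726 × (1.7 × 10¹¹)) / 1.81
  k = 6.819 × 10⁸ N/m
Convert: k = 6.819 × 10⁸ N/m = 681.9 MN/m
Final answer: k = 681.9 MN/m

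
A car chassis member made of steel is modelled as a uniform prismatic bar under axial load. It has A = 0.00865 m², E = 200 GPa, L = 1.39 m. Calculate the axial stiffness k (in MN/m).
Model: a uniform prismatic bar under axial load, so k = (A·E) / L.
Convert to SI units:
  E = 200 GPa = 2 × 10¹¹ Pa
Substitute:
  k = (0.00865 × (2 × 10¹¹)) / 1.39
  k = 1.245 × 10⁹ N/m
Convert: k = 1.245 × 10⁹ N/m = 1245 MN/m
Final answer: k = 1245 MN/m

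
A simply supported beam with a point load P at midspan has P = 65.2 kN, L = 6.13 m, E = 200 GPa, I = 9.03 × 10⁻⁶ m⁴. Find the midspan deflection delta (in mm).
Model: a simply supported beam with a point load P at midspan, so delta = (P·L^3) / (48·E·I).
Convert to SI units:
  P = 65.2 kN = 65200 N
  E = 200 GPa = 2 × 10¹¹ Pa
Substitute:
  delta = (65200 × 6.13^3) / (48 × (2 × 10¹¹) × (9.03 × 10⁻⁶))
  delta = 0.1732 m
Convert: delta = 0.1732 m = 173.2 mm
Final answer: delta = 173.2 mm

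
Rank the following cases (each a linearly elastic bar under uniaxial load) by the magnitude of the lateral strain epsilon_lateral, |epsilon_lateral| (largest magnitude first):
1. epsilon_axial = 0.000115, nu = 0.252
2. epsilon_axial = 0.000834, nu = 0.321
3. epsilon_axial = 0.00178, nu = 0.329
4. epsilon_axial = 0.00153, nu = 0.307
Model: a linearly elastic bar under uniaxial load, so epsilon_lateral = -nu·epsilon_axial (SI units).
  Case 1: epsilon_lateral = -(0.252 × 0.000115) = -2.898 × 10⁻⁵
  Case 2: epsilon_lateral = -(0.321 × 0.000834) = -0.0002677
  Case 3: epsilon_lateral = -(0.329 × 0.00178) = -0.0005856
  Case 4: epsilon_lateral = -(0.307 × 0.00153) = -0.0004697
Ordering by |epsilon_lateral|: 0.0005856 (case 3) > 0.0004697 (case 4) > 0.0002677 (case 2) > 2.898 × 10⁻⁵ (case 1)
Final answer: 3, 4, 2, 1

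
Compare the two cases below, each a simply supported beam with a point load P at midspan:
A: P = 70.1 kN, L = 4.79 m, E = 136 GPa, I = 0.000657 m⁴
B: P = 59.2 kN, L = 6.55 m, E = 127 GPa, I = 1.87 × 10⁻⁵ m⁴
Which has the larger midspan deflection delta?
Model: a simply supported beam with a point load P at midspan, so delta = (P·L^3) / (48·E·I) (SI units).
  A: delta = (70100 × 4.79^3) / (48 × (1.36 × 10¹¹) × 0.000657) = 0.001796 m = 1.796 mm
  B: delta = (59200 × 6.55^3) / (48 × (1.27 × 10¹¹) × (1.87 × 10⁻⁵)) = 0.1459 m = 145.9 mm
145.9 mm > 1.796 mm, so B is larger.
Final answer: B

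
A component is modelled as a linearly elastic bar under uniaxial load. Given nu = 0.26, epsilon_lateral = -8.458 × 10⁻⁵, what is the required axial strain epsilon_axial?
Model: a linearly elastic bar under uniaxial load, so epsilon_lateral = -nu·epsilon_axial.
Solve for epsilon_axial: epsilon_axial = -epsilon_lateral / nu.
Substitute:
  epsilon_axial = -(-8.458 × 10⁻⁵) / 0.26
  epsilon_axial = 0.0003253
Final answer: epsilon_axial = 0.0003253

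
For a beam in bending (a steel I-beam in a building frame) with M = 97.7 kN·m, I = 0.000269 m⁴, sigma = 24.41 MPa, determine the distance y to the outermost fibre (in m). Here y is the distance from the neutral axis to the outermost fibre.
Model: a beam in bending, so sigma = (M·y) / I.
Solve for y: y = (sigma·I) / M.
Convert to SI units:
  M = 97.7 kN·m = 97700 N·m
  sigma = 24.41 MPa = 2.441 × 10⁷ Pa
Substitute:
  y = ((2.441 × 10⁷) × 0.000269) / 97700
  y = 0.06721 m
Final answer: y = 0.06721 m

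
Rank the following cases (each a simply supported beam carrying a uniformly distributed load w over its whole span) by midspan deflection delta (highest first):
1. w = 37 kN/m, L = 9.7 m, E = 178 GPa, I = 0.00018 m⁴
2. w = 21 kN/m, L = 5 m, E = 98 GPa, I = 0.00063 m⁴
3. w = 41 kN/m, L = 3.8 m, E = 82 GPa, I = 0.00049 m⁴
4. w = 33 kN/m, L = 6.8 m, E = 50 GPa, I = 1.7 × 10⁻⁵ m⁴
Model: a simply supported beam carrying a uniformly distributed load w over its whole span, so delta = (5·w·L^4) / (384·E·I) (SI units).
  Case 1: delta = (5 × 37000 × 9.7^4) / (384 × (1.78 × 10¹¹) × 0.00018) = 0.1331 m = 133.1 mm
  Case 2: delta = (5 × 21000 × 5^4) / (384 × (9.8 × 10¹⁰) × 0.00063) = 0.002768 m = 2.768 mm
  Case 3: delta = (5 × 41000 × 3.8^4) / (384 × (8.2 × 10¹⁰) × 0.00049) = 0.00277 m = 2.77 mm
  Case 4: delta = (5 × 33000 × 6.8^4) / (384 × (5 × 10¹⁰) × (1.7 × 10⁻⁵)) = 1.081 m = 1081 mm
Ordering: 1081 mm (case 4) > 133.1 mm (case 1) > 2.77 mm (case 3) > 2.768 mm (case 2)
Final answer: 4, 1, 3, 2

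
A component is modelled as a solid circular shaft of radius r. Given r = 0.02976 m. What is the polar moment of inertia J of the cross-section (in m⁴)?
Model: a solid circular shaft of radius r, so J = (π·r^4) / 2.
Substitute:
  J = (π × 0.02976^4) / 2
  J = 1.232 × 10⁻⁶ m⁴
Final answer: J = 1.232 × 10⁻⁶ m⁴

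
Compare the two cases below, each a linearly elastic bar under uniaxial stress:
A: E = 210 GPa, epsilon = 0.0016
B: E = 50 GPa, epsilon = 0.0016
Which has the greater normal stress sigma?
Model: a linearly elastic bar under uniaxial stress, so sigma = E·epsilon (SI units).
  A: sigma = (2.1 × 10¹¹) × 0.0016 = 3.36 × 10⁸ Pa = 336 MPa
  B: sigma = (5 × 10¹⁰) × 0.0016 = 8 × 10⁷ Pa = 80 MPa
336 MPa > 80 MPa, so A is larger.
Final answer: A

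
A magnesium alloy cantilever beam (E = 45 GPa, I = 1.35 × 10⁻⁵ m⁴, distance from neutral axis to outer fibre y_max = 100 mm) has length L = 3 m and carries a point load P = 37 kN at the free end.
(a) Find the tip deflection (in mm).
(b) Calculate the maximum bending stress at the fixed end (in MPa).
(a) Tip deflection of a cantilever with an end point load: δ = P·L^3 / (3·E·I). Convert P = 37 kN = 37000 N, E = 45 GPa = 4.5 × 10¹⁰ Pa.
  δ = (37000 × 3^3) / (3 × (4.5 × 10¹⁰) × (1.35 × 10⁻⁵)) = 0.5481 m = 548.1 mm
(b) Maximum bending moment at the fixed end: M = P·L = 37000 × 3 = 111000 N·m. Convert y_max = 100 mm = 0.1 m.
  σ = M·y_max / I = (111000 × 0.1) / (1.35 × 10⁻⁵) = 8.222 × 10⁸ Pa = 822.2 MPa
Final answer: (a) δ = 548.1 mm, (b) σ = 822.2 MPa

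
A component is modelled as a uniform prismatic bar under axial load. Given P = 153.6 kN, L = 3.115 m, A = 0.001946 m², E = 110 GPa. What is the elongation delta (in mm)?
Model: a uniform prismatic bar under axial load, so delta = (P·L) / (A·E).
Convert to SI units:
  P = 153.6 kN = 153600 N
  E = 110 GPa = 1.1 × 10¹¹ Pa
Substitute:
  delta = (153600 × 3.115) / (0.001946 × (1.1 × 10¹¹))
  delta = 0.002235 m
Convert: delta = 0.002235 m = 2.235 mm
Final answer: delta = 2.235 mm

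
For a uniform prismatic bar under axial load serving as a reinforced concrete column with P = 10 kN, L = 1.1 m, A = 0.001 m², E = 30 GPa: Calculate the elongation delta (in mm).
Model: a uniform prismatic bar under axial load, so delta = (P·L) / (A·E).
Convert to SI units:
  P = 10 kN = 10000 N
  E = 30 GPa = 3 × 10¹⁰ Pa
Substitute:
  delta = (10000 × 1.1) / (0.001 × (3 × 10¹⁰))
  delta = 0.0003667 m
Convert: delta = 0.0003667 m = 0.3667 mm
Final answer: delta = 0.3667 mm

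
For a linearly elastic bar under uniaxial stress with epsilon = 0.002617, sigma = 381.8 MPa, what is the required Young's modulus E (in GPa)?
Model: a linearly elastic bar under uniaxial stress, so sigma = E·epsilon.
Solve for E: E = sigma / epsilon.
Convert to SI units:
  sigma = 381.8 MPa = 3.818 × 10⁸ Pa
Substitute:
  E = (3.818 × 10⁸) / 0.002617
  E = 1.459 × 10¹¹ Pa
Convert: E = 1.459 × 10¹¹ Pa = 145.9 GPa
Final answer: E = 145.9 GPa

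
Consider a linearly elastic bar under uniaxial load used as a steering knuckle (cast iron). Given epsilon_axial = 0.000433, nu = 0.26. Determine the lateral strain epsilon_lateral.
Model: a linearly elastic bar under uniaxial load, so epsilon_lateral = -nu·epsilon_axial.
Substitute:
  epsilon_lateral = -(0.26 × 0.000433)
  epsilon_lateral = -0.0001126
Final answer: epsilon_lateral = -0.0001126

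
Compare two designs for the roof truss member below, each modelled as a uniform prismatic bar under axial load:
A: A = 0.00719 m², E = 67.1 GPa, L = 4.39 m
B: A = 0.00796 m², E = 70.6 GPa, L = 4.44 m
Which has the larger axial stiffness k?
Model: a uniform prismatic bar under axial load, so k = (A·E) / L (SI units).
  A: k = (0.00719 × (6.71 × 10¹⁰)) / 4.39 = 1.099 × 10⁸ N/m = 109.9 MN/m
  B: k = (0.00796 × (7.06 × 10¹⁰)) / 4.44 = 1.266 × 10⁸ N/m = 126.6 MN/m
126.6 MN/m > 109.9 MN/m, so B is larger.
Final answer: B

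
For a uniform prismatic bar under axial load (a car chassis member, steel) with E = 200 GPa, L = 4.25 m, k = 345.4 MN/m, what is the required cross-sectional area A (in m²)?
Model: a uniform prismatic bar under axial load, so k = (A·E) / L.
Solve for A: A = (k·L) / E.
Convert to SI units:
  E = 200 GPa = 2 × 10¹¹ Pa
  k = 345.4 MN/m = 3.454 × 10⁸ N/m
Substitute:
  A = ((3.454 × 10⁸) × 4.25) / (2 × 10¹¹)
  A = 0.00734 m²
Final answer: A = 0.00734 m²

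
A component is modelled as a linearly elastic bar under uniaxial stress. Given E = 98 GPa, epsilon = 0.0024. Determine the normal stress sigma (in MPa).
Model: a linearly elastic bar under uniaxial stress, so sigma = E·epsilon.
Convert to SI units:
  E = 98 GPa = 9.8 × 10¹⁰ Pa
Substitute:
  sigma = (9.8 × 10¹⁰) × 0.0024
  sigma = 2.352 × 10⁸ Pa
Convert: sigma = 2.352 × 10⁸ Pa = 235.2 MPa
Final answer: sigma = 235.2 MPa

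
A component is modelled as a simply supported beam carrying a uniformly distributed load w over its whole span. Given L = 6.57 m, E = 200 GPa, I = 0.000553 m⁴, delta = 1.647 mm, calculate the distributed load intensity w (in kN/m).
Model: a simply supported beam carrying a uniformly distributed load w over its whole span, so delta = (5·w·L^4) / (384·E·I).
Solve for w: w = (384·delta·E·I) / (5·L^4).
Convert to SI units:
  E = 200 GPa = 2 × 10¹¹ Pa
  delta = 1.647 mm = 0.001647 m
Substitute:
  w = (384 × 0.001647 × (2 × 10¹¹) × 0.000553) / (5 × 6.57^4)
  w = 7508 N/m
Convert: w = 7508 N/m = 7.508 kN/m
Final answer: w = 7.508 kN/m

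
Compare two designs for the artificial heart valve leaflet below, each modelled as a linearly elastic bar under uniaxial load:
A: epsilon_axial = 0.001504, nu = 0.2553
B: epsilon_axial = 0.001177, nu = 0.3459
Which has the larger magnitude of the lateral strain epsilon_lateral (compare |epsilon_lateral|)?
Model: a linearly elastic bar under uniaxial load, so epsilon_lateral = -nu·epsilon_axial (SI units).
  A: epsilon_lateral = -(0.2553 × 0.001504) = -0.000384
  B: epsilon_lateral = -(0.3459 × 0.001177) = -0.0004071
|epsilon_lateral|: A = 0.000384, B = 0.0004071, so B is larger in magnitude.
Final answer: B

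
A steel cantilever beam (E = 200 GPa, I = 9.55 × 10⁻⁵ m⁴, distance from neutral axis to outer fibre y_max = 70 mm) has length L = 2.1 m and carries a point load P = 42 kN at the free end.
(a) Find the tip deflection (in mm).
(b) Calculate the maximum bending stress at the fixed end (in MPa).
(a) Tip deflection of a cantilever with an end point load: δ = P·L^3 / (3·E·I). Convert P = 42 kN = 42000 N, E = 200 GPa = 2 × 10¹¹ Pa.
  δ = (42000 × 2.1^3) / (3 × (2 × 10¹¹) × (9.55 × 10⁻⁵)) = 0.006788 m = 6.788 mm
(b) Maximum bending moment at the fixed end: M = P·L = 42000 × 2.1 = 88200 N·m. Convert y_max = 70 mm = 0.07 m.
  σ = M·y_max / I = (88200 × 0.07) / (9.55 × 10⁻⁵) = 6.465 × 10⁷ Pa = 64.65 MPa
Final answer: (a) δ = 6.788 mm, (b) σ = 64.65 MPa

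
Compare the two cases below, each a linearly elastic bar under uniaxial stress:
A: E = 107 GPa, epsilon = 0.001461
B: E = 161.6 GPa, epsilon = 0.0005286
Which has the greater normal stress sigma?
Model: a linearly elastic bar under uniaxial stress, so sigma = E·epsilon (SI units).
  A: sigma = (1.07 × 10¹¹) × 0.001461 = 1.563 × 10⁸ Pa = 156.3 MPa
  B: sigma = (1.616 × 10¹¹) × 0.0005286 = 8.542 × 10⁷ Pa = 85.42 MPa
156.3 MPa > 85.42 MPa, so A is larger.
Final answer: A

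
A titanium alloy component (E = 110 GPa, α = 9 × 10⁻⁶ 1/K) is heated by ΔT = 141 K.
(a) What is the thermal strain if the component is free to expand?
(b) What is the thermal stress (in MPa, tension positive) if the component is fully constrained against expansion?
(a) Free thermal strain ε_th = α·ΔT = (9 × 10⁻⁶) × 141 = 0.001269
(b) Fully constrained, the expansion is suppressed, so σ = -E·α·ΔT. Convert E = 110 GPa = 1.1 × 10¹¹ Pa.
  σ = -(1.1 × 10¹¹) × (9 × 10⁻⁶) × 141 = -1.396 × 10⁸ Pa = -139.6 MPa (compressive)
Final answer: (a) ε_th = 0.001269, (b) σ = -139.6 MPa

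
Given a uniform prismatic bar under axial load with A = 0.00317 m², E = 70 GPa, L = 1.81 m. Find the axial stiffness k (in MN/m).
Model: a uniform prismatic bar under axial load, so k = (A·E) / L.
Convert to SI units:
  E = 70 GPa = 7 × 10¹⁰ Pa
Substitute:
  k = (0.00317 × (7 × 10¹⁰)) / 1.81
  k = 1.226 × 10⁸ N/m
Convert: k = 1.226 × 10⁸ N/m = 122.6 MN/m
Final answer: k = 122.6 MN/m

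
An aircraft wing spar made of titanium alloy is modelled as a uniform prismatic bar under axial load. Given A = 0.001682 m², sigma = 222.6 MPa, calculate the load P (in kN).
Model: a uniform prismatic bar under axial load, so sigma = P / A.
Solve for P: P = sigma·A.
Convert to SI units:
  sigma = 222.6 MPa = 2.226 × 10⁸ Pa
Substitute:
  P = (2.226 × 10⁸) × 0.001682
  P = 374400 N
Convert: P = 374400 N = 374.4 kN
Final answer: P = 374.4 kN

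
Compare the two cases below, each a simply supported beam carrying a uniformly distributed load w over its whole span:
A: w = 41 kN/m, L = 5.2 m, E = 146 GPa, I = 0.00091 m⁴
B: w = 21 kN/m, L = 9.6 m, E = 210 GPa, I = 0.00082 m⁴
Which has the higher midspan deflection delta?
Model: a simply supported beam carrying a uniformly distributed load w over its whole span, so delta = (5·w·L^4) / (384·E·I) (SI units).
  A: delta = (5 × 41000 × 5.2^4) / (384 × (1.46 × 10¹¹) × 0.00091) = 0.002938 m = 2.938 mm
  B: delta = (5 × 21000 × 9.6^4) / (384 × (2.1 × 10¹¹) × 0.00082) = 0.01349 m = 13.49 mm
13.49 mm > 2.938 mm, so B is larger.
Final answer: B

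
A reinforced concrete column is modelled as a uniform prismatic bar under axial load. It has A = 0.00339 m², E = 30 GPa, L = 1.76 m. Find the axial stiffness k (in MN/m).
Model: a uniform prismatic bar under axial load, so k = (A·E) / L.
Convert to SI units:
  E = 30 GPa = 3 × 10¹⁰ Pa
Substitute:
  k = (0.00339 × (3 × 10¹⁰)) / 1.76
  k = 5.778 × 10⁷ N/m
Convert: k = 5.778 × 10⁷ N/m = 57.78 MN/m
Final answer: k = 57.78 MN/m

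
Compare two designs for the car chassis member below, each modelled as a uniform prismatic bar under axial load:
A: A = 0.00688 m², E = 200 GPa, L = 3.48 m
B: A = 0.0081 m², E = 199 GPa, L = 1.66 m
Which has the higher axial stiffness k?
Model: a uniform prismatic bar under axial load, so k = (A·E) / L (SI units).
  A: k = (0.00688 × (2 × 10¹¹)) / 3.48 = 3.954 × 10⁸ N/m = 395.4 MN/m
  B: k = (0.0081 × (1.99 × 10¹¹)) / 1.66 = 9.71 × 10⁸ N/m = 971 MN/m
971 MN/m > 395.4 MN/m, so B is larger.
Final answer: B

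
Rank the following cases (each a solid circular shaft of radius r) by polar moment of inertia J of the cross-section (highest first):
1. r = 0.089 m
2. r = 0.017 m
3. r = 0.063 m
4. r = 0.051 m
Model: a solid circular shaft of radius r, so J = (π·r^4) / 2 (SI units).
  Case 1: J = (π × 0.089^4) / 2 = 9.856 × 10⁻⁵ m⁴
  Case 2: J = (π × 0.017^4) / 2 = 1.312 × 10⁻⁷ m⁴
  Case 3: J = (π × 0.063^4) / 2 = 2.474 × 10⁻⁵ m⁴
  Case 4: J = (π × 0.051^4) / 2 = 1.063 × 10⁻⁵ m⁴
Ordering: 9.856 × 10⁻⁵ m⁴ (case 1) > 2.474 × 10⁻⁵ m⁴ (case 3) > 1.063 × 10⁻⁵ m⁴ (case 4) > 1.312 × 10⁻⁷ m⁴ (case 2)
Final answer: 1, 3, 4, 2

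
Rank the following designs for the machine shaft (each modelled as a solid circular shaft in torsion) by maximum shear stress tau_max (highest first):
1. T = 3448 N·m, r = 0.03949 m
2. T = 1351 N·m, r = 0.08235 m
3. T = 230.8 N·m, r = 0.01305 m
Model: a solid circular shaft in torsion, so tau_max = (2·T) / (π·r^3) (SI units).
  Case 1: tau_max = (2 × 3448) / (π × 0.03949^3) = 3.564 × 10⁷ Pa = 35.64 MPa
  Case 2: tau_max = (2 × 1351) / (π × 0.08235^3) = 1.54 × 10⁶ Pa = 1.54 MPa
  Case 3: tau_max = (2 × 230.8) / (π × 0.01305^3) = 6.611 × 10⁷ Pa = 66.11 MPa
Ordering: 66.11 MPa (case 3) > 35.64 MPa (case 1) > 1.54 MPa (case 2)
Final answer: 3, 1, 2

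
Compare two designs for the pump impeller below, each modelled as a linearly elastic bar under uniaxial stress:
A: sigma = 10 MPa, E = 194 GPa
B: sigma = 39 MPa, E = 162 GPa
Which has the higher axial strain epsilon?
Model: a linearly elastic bar under uniaxial stress, so epsilon = sigma / E (SI units).
  A: epsilon = (1 × 10⁷) / (1.94 × 10¹¹) = 5.155 × 10⁻⁵
  B: epsilon = (3.9 × 10⁷) / (1.62 × 10¹¹) = 0.0002407
0.0002407 > 5.155 × 10⁻⁵, so B is larger.
Final answer: B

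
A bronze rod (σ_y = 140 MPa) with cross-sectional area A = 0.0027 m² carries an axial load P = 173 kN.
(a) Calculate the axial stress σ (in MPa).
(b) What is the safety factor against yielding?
(a) Axial stress σ = P/A. Convert P = 173 kN = 173000 N.
  σ = 173000 / 0.0027 = 6.407 × 10⁷ Pa = 64.07 MPa
(b) Safety factor SF = σ_y/σ = 140 / 64.07 = 2.185
Final answer: (a) σ = 64.07 MPa, (b) SF = 2.185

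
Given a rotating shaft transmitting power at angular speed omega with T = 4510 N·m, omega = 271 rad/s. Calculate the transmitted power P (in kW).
Model: a rotating shaft transmitting power at angular speed omega, so P = T·omega.
Substitute:
  P = 4510 × 271
  P = 1.222 × 10⁶ W
Convert: P = 1.222 × 10⁶ W = 1222 kW
Final answer: P = 1222 kW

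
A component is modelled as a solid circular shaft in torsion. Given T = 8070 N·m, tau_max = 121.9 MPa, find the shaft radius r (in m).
Model: a solid circular shaft in torsion, so tau_max = (2·T) / (π·r^3).
Solve for r: r = ((2·T) / (π·tau_max))^(1/3).
Convert to SI units:
  tau_max = 121.9 MPa = 1.219 × 10⁸ Pa
Substitute:
  r = ((2 × 8070) / (π × (1.219 × 10⁸)))^(1/3)
  r = 0.0348 m
Final answer: r = 0.0348 m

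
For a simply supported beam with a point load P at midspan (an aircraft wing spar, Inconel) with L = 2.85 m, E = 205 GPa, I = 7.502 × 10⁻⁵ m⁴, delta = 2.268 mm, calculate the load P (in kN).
Model: a simply supported beam with a point load P at midspan, so delta = (P·L^3) / (48·E·I).
Solve for P: P = (48·delta·E·I) / L^3.
Convert to SI units:
  E = 205 GPa = 2.05 × 10¹¹ Pa
  delta = 2.268 mm = 0.002268 m
Substitute:
  P = (48 × 0.002268 × (2.05 × 10¹¹) × (7.502 × 10⁻⁵)) / 2.85^3
  P = 72320 N
Convert: P = 72320 N = 72.32 kN
Final answer: P = 72.32 kN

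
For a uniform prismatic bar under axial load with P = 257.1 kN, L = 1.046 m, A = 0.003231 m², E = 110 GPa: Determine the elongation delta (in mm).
Model: a uniform prismatic bar under axial load, so delta = (P·L) / (A·E).
Convert to SI units:
  P = 257.1 kN = 257100 N
  E = 110 GPa = 1.1 × 10¹¹ Pa
Substitute:
  delta = (257100 × 1.046) / (0.003231 × (1.1 × 10¹¹))
  delta = 0.0007567 m
Convert: delta = 0.0007567 m = 0.7567 mm
Final answer: delta = 0.7567 mm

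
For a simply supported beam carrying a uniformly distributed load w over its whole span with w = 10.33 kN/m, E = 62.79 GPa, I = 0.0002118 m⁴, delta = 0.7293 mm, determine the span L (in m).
Model: a simply supported beam carrying a uniformly distributed load w over its whole span, so delta = (5·w·L^4) / (384·E·I).
Solve for L: L = ((384·delta·E·I) / (5·w))^(1/4).
Convert to SI units:
  w = 10.33 kN/m = 10330 N/m
  E = 62.79 GPa = 6.279 × 10¹⁰ Pa
  delta = 0.7293 mm = 0.0007293 m
Substitute:
  L = ((384 × 0.0007293 × (6.279 × 10¹⁰) × 0.0002118) / (5 × 10330))^(1/4)
  L = 2.914 m
Final answer: L = 2.914 m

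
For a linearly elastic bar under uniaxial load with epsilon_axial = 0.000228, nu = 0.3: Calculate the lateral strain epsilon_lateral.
Model: a linearly elastic bar under uniaxial load, so epsilon_lateral = -nu·epsilon_axial.
Substitute:
  epsilon_lateral = -(0.3 × 0.000228)
  epsilon_lateral = -6.84 × 10⁻⁵
Final answer: epsilon_lateral = -6.84 × 10⁻⁵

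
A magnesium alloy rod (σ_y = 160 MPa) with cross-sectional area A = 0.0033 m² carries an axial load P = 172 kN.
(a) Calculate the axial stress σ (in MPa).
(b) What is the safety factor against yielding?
(a) Axial stress σ = P/A. Convert P = 172 kN = 172000 N.
  σ = 172000 / 0.0033 = 5.212 × 10⁷ Pa = 52.12 MPa
(b) Safety factor SF = σ_y/σ = 160 / 52.12 = 3.07
Final answer: (a) σ = 52.12 MPa, (b) SF = 3.07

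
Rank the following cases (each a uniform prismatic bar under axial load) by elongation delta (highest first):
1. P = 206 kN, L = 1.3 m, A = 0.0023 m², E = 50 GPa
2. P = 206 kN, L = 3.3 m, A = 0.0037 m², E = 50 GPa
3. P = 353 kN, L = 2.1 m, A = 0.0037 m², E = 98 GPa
Model: a uniform prismatic bar under axial load, so delta = (P·L) / (A·E) (SI units).
  Case 1: delta = (206000 × 1.3) / (0.0023 × (5 × 10¹⁰)) = 0.002329 m = 2.329 mm
  Case 2: delta = (206000 × 3.3) / (0.0037 × (5 × 10¹⁰)) = 0.003675 m = 3.675 mm
  Case 3: delta = (353000 × 2.1) / (0.0037 × (9.8 × 10¹⁰)) = 0.002044 m = 2.044 mm
Ordering: 3.675 mm (case 2) > 2.329 mm (case 1) > 2.044 mm (case 3)
Final answer: 2, 1, 3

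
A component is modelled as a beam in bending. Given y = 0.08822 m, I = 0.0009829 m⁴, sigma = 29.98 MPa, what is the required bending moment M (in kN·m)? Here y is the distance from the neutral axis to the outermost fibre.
Model: a beam in bending, so sigma = (M·y) / I.
Solve for M: M = (sigma·I) / y.
Convert to SI units:
  sigma = 29.98 MPa = 2.998 × 10⁷ Pa
Substitute:
  M = ((2.998 × 10⁷) × 0.0009829) / 0.08822
  M = 334000 N·m
Convert: M = 334000 N·m = 334 kN·m
Final answer: M = 334 kN·m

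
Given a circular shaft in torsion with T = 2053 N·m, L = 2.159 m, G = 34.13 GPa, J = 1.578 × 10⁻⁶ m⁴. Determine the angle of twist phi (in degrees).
Model: a circular shaft in torsion, so phi = (T·L) / (G·J).
Convert to SI units:
  G = 34.13 GPa = 3.413 × 10¹⁰ Pa
Substitute:
  phi = (2053 × 2.159) / ((3.413 × 10¹⁰) × (1.578 × 10⁻⁶))
  phi = 0.0823 rad
Convert to degrees: phi = 0.0823 × 180/π = 4.715°
Final answer: phi = 4.715°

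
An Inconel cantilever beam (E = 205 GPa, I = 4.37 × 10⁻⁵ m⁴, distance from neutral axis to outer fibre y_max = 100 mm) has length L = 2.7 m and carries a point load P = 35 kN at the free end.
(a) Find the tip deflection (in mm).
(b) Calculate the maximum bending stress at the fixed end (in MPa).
(a) Tip deflection of a cantilever with an end point load: δ = P·L^3 / (3·E·I). Convert P = 35 kN = 35000 N, E = 205 GPa = 2.05 × 10¹¹ Pa.
  δ = (35000 × 2.7^3) / (3 × (2.05 × 10¹¹) × (4.37 × 10⁻⁵)) = 0.02563 m = 25.63 mm
(b) Maximum bending moment at the fixed end: M = P·L = 35000 × 2.7 = 94500 N·m. Convert y_max = 100 mm = 0.1 m.
  σ = M·y_max / I = (94500 × 0.1) / (4.37 × 10⁻⁵) = 2.162 × 10⁸ Pa = 216.2 MPa
Final answer: (a) δ = 25.63 mm, (b) σ = 216.2 MPa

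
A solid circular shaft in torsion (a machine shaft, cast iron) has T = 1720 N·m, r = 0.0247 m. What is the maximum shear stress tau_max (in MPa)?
Model: a solid circular shaft in torsion, so tau_max = (2·T) / (π·r^3).
Substitute:
  tau_max = (2 × 1720) / (π × 0.0247^3)
  tau_max = 7.266 × 10⁷ Pa
Convert: tau_max = 7.266 × 10⁷ Pa = 72.66 MPa
Final answer: tau_max = 72.66 MPa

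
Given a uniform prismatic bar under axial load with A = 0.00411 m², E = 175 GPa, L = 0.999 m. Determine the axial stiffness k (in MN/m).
Model: a uniform prismatic bar under axial load, so k = (A·E) / L.
Convert to SI units:
  E = 175 GPa = 1.75 × 10¹¹ Pa
Substitute:
  k = (0.00411 × (1.75 × 10¹¹)) / 0.999
  k = 7.2 × 10⁸ N/m
Convert: k = 7.2 × 10⁸ N/m = 720 MN/m
Final answer: k = 720 MN/m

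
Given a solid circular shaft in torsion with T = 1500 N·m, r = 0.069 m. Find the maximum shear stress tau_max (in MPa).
Model: a solid circular shaft in torsion, so tau_max = (2·T) / (π·r^3).
Substitute:
  tau_max = (2 × 1500) / (π × 0.069^3)
  tau_max = 2.907 × 10⁶ Pa
Convert: tau_max = 2.907 × 10⁶ Pa = 2.907 MPa
Final answer: tau_max = 2.907 MPa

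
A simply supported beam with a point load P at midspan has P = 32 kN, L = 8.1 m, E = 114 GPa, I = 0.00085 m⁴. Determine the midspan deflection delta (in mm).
Model: a simply supported beam with a point load P at midspan, so delta = (P·L^3) / (48·E·I).
Convert to SI units:
  P = 32 kN = 32000 N
  E = 114 GPa = 1.14 × 10¹¹ Pa
Substitute:
  delta = (32000 × 8.1^3) / (48 × (1.14 × 10¹¹) × 0.00085)
  delta = 0.003656 m
Convert: delta = 0.003656 m = 3.656 mm
Final answer: delta = 3.656 mm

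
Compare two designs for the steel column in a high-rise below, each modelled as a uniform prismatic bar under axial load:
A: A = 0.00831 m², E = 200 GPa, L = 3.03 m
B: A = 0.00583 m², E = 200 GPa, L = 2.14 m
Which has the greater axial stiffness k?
Model: a uniform prismatic bar under axial load, so k = (A·E) / L (SI units).
  A: k = (0.00831 × (2 × 10¹¹)) / 3.03 = 5.485 × 10⁸ N/m = 548.5 MN/m
  B: k = (0.00583 × (2 × 10¹¹)) / 2.14 = 5.449 × 10⁸ N/m = 544.9 MN/m
548.5 MN/m > 544.9 MN/m, so A is larger.
Final answer: A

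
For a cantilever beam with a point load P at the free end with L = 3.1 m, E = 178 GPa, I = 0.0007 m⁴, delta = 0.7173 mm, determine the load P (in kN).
Model: a cantilever beam with a point load P at the free end, so delta = (P·L^3) / (3·E·I).
Solve for P: P = (3·delta·E·I) / L^3.
Convert to SI units:
  E = 178 GPa = 1.78 × 10¹¹ Pa
  delta = 0.7173 mm = 0.0007173 m
Substitute:
  P = (3 × 0.0007173 × (1.78 × 10¹¹) × 0.0007) / 3.1^3
  P = 9000 N
Convert: P = 9000 N = 9 kN
Final answer: P = 9 kN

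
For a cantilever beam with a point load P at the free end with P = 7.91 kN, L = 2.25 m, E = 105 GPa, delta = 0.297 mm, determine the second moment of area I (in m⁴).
Model: a cantilever beam with a point load P at the free end, so delta = (P·L^3) / (3·E·I).
Solve for I: I = (P·L^3) / (3·delta·E).
Convert to SI units:
  P = 7.91 kN = 7910 N
  E = 105 GPa = 1.05 × 10¹¹ Pa
  delta = 0.297 mm = 0.000297 m
Substitute:
  I = (7910 × 2.25^3) / (3 × 0.000297 × (1.05 × 10¹¹))
  I = 0.0009631 m⁴
Final answer: I = 0.0009631 m⁴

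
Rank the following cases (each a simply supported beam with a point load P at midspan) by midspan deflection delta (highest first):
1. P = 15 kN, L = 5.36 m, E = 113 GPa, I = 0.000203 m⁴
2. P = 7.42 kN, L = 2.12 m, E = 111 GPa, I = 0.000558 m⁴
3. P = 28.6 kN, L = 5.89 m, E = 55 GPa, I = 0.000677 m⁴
Model: a simply supported beam with a point load P at midspan, so delta = (P·L^3) / (48·E·I) (SI units).
  Case 1: delta = (15000 × 5.36^3) / (48 × (1.13 × 10¹¹) × 0.000203) = 0.002098 m = 2.098 mm
  Case 2: delta = (7420 × 2.12^3) / (48 × (1.11 × 10¹¹) × 0.000558) = 2.378 × 10⁻⁵ m = 0.02378 mm
  Case 3: delta = (28600 × 5.89^3) / (48 × (5.5 × 10¹⁰) × 0.000677) = 0.00327 m = 3.27 mm
Ordering: 3.27 mm (case 3) > 2.098 mm (case 1) > 0.02378 mm (case 2)
Final answer: 3, 1, 2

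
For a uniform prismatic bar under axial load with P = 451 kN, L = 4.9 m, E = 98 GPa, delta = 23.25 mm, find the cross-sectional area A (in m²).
Model: a uniform prismatic bar under axial load, so delta = (P·L) / (A·E).
Solve for A: A = (P·L) / (delta·E).
Convert to SI units:
  P = 451 kN = 451000 N
  E = 98 GPa = 9.8 × 10¹⁰ Pa
  delta = 23.25 mm = 0.02325 m
Substitute:
  A = (451000 × 4.9) / (0.02325 × (9.8 × 10¹⁰))
  A = 0.0009699 m²
Final answer: A = 0.0009699 m²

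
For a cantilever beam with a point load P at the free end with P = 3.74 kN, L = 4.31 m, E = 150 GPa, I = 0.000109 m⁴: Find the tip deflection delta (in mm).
Model: a cantilever beam with a point load P at the free end, so delta = (P·L^3) / (3·E·I).
Convert to SI units:
  P = 3.74 kN = 3740 N
  E = 150 GPa = 1.5 × 10¹¹ Pa
Substitute:
  delta = (3740 × 4.31^3) / (3 × (1.5 × 10¹¹) × 0.000109)
  delta = 0.006105 m
Convert: delta = 0.006105 m = 6.105 mm
Final answer: delta = 6.105 mm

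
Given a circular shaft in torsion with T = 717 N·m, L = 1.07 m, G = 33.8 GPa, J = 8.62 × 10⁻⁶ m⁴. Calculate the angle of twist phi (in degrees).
Model: a circular shaft in torsion, so phi = (T·L) / (G·J).
Convert to SI units:
  G = 33.8 GPa = 3.38 × 10¹⁰ Pa
Substitute:
  phi = (717 × 1.07) / ((3.38 × 10¹⁰) × (8.62 × 10⁻⁶))
  phi = 0.002633 rad
Convert to degrees: phi = 0.002633 × 180/π = 0.1509°
Final answer: phi = 0.1509°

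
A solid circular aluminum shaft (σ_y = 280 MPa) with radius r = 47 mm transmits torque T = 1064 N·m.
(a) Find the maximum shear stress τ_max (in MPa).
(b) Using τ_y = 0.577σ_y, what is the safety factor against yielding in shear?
(a) For a solid circular shaft, τ_max = T·r/J with J = π·r^4/2, i.e. τ_max = 2·T / (π·r^3). Convert r = 47 mm = 0.047 m.
  τ_max = (2 × 1064) / (π × 0.047^3) = 6.524 × 10⁶ Pa = 6.524 MPa
(b) τ_y = 0.577 × 280 = 161.56 MPa
  SF = τ_y/τ_max = 161.56 / 6.524 = 24.76
Final answer: (a) τ_max = 6.524 MPa, (b) SF = 24.76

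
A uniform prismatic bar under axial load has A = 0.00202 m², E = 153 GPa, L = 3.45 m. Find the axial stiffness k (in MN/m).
Model: a uniform prismatic bar under axial load, so k = (A·E) / L.
Convert to SI units:
  E = 153 GPa = 1.53 × 10¹¹ Pa
Substitute:
  k = (0.00202 × (1.53 × 10¹¹)) / 3.45
  k = 8.958 × 10⁷ N/m
Convert: k = 8.958 × 10⁷ N/m = 89.58 MN/m
Final answer: k = 89.58 MN/m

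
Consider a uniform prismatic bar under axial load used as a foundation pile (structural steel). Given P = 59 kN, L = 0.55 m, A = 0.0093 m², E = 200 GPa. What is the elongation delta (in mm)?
Model: a uniform prismatic bar under axial load, so delta = (P·L) / (A·E).
Convert to SI units:
  P = 59 kN = 59000 N
  E = 200 GPa = 2 × 10¹¹ Pa
Substitute:
  delta = (59000 × 0.55) / (0.0093 × (2 × 10¹¹))
  delta = 1.745 × 10⁻⁵ m
Convert: delta = 1.745 × 10⁻⁵ m = 0.01745 mm
Final answer: delta = 0.01745 mm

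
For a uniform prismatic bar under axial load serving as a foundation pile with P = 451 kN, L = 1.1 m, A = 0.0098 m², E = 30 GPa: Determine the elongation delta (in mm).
Model: a uniform prismatic bar under axial load, so delta = (P·L) / (A·E).
Convert to SI units:
  P = 451 kN = 451000 N
  E = 30 GPa = 3 × 10¹⁰ Pa
Substitute:
  delta = (451000 × 1.1) / (0.0098 × (3 × 10¹⁰))
  delta = 0.001687 m
Convert: delta = 0.001687 m = 1.687 mm
Final answer: delta = 1.687 mm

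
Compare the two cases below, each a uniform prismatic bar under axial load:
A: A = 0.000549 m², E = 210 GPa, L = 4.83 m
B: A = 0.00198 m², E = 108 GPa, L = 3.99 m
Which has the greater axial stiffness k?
Model: a uniform prismatic bar under axial load, so k = (A·E) / L (SI units).
  A: k = (0.000549 × (2.1 × 10¹¹)) / 4.83 = 2.387 × 10⁷ N/m = 23.87 MN/m
  B: k = (0.00198 × (1.08 × 10¹¹)) / 3.99 = 5.359 × 10⁷ N/m = 53.59 MN/m
53.59 MN/m > 23.87 MN/m, so B is larger.
Final answer: B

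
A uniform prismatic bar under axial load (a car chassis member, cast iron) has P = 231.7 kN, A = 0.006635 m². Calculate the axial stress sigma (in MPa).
Model: a uniform prismatic bar under axial load, so sigma = P / A.
Convert to SI units:
  P = 231.7 kN = 231700 N
Substitute:
  sigma = 231700 / 0.006635
  sigma = 3.492 × 10⁷ Pa
Convert: sigma = 3.492 × 10⁷ Pa = 34.92 MPa
Final answer: sigma = 34.92 MPa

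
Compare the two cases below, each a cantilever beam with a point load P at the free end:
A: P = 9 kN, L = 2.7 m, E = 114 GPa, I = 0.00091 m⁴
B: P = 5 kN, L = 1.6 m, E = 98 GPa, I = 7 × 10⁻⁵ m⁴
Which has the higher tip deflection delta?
Model: a cantilever beam with a point load P at the free end, so delta = (P·L^3) / (3·E·I) (SI units).
  A: delta = (9000 × 2.7^3) / (3 × (1.14 × 10¹¹) × 0.00091) = 0.0005692 m = 0.5692 mm
  B: delta = (5000 × 1.6^3) / (3 × (9.8 × 10¹⁰) × (7 × 10⁻⁵)) = 0.0009951 m = 0.9951 mm
0.9951 mm > 0.5692 mm, so B is larger.
Final answer: B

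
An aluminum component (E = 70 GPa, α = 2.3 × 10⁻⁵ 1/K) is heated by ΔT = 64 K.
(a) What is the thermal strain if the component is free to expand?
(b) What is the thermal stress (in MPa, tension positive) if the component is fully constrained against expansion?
(a) Free thermal strain ε_th = α·ΔT = (2.3 × 10⁻⁵) × 64 = 0.001472
(b) Fully constrained, the expansion is suppressed, so σ = -E·α·ΔT. Convert E = 70 GPa = 7 × 10¹⁰ Pa.
  σ = -(7 × 10¹⁰) × (2.3 × 10⁻⁵) × 64 = -1.03 × 10⁸ Pa = -103 MPa (compressive)
Final answer: (a) ε_th = 0.001472, (b) σ = -103 MPa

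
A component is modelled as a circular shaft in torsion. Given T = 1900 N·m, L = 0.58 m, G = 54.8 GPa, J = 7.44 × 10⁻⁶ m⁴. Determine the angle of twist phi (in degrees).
Model: a circular shaft in torsion, so phi = (T·L) / (G·J).
Convert to SI units:
  G = 54.8 GPa = 5.48 × 10¹⁰ Pa
Substitute:
  phi = (1900 × 0.58) / ((5.48 × 10¹⁰) × (7.44 × 10⁻⁶))
  phi = 0.002703 rad
Convert to degrees: phi = 0.002703 × 180/π = 0.1549°
Final answer: phi = 0.1549°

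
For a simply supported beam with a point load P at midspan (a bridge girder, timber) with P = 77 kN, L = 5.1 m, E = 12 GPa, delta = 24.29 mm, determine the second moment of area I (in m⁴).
Model: a simply supported beam with a point load P at midspan, so delta = (P·L^3) / (48·E·I).
Solve for I: I = (P·L^3) / (48·delta·E).
Convert to SI units:
  P = 77 kN = 77000 N
  E = 12 GPa = 1.2 × 10¹⁰ Pa
  delta = 24.29 mm = 0.02429 m
Substitute:
  I = (77000 × 5.1^3) / (48 × 0.02429 × (1.2 × 10¹⁰))
  I = 0.00073 m⁴
Final answer: I = 0.00073 m⁴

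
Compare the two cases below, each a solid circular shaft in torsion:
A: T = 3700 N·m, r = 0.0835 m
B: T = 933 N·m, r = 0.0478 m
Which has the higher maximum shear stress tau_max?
Model: a solid circular shaft in torsion, so tau_max = (2·T) / (π·r^3) (SI units).
  A: tau_max = (2 × 3700) / (π × 0.0835^3) = 4.046 × 10⁶ Pa = 4.046 MPa
  B: tau_max = (2 × 933) / (π × 0.0478^3) = 5.438 × 10⁶ Pa = 5.438 MPa
5.438 MPa > 4.046 MPa, so B is larger.
Final answer: B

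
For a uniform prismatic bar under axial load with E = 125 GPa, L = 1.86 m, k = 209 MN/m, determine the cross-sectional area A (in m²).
Model: a uniform prismatic bar under axial load, so k = (A·E) / L.
Solve for A: A = (k·L) / E.
Convert to SI units:
  E = 125 GPa = 1.25 × 10¹¹ Pa
  k = 209 MN/m = 2.09 × 10⁸ N/m
Substitute:
  A = ((2.09 × 10⁸) × 1.86) / (1.25 × 10¹¹)
  A = 0.00311 m²
Final answer: A = 0.00311 m²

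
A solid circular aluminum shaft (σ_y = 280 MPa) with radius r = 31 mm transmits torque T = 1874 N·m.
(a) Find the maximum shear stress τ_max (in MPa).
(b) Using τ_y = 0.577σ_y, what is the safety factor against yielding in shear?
(a) For a solid circular shaft, τ_max = T·r/J with J = π·r^4/2, i.e. τ_max = 2·T / (π·r^3). Convert r = 31 mm = 0.031 m.
  τ_max = (2 × 1874) / (π × 0.031^3) = 4.005 × 10⁷ Pa = 40.05 MPa
(b) τ_y = 0.577 × 280 = 161.56 MPa
  SF = τ_y/τ_max = 161.56 / 40.05 = 4.034
Final answer: (a) τ_max = 40.05 MPa, (b) SF = 4.034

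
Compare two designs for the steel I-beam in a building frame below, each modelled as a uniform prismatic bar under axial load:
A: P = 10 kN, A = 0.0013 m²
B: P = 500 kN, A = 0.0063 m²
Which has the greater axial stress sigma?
Model: a uniform prismatic bar under axial load, so sigma = P / A (SI units).
  A: sigma = 10000 / 0.0013 = 7.692 × 10⁶ Pa = 7.692 MPa
  B: sigma = 500000 / 0.0063 = 7.937 × 10⁷ Pa = 79.37 MPa
79.37 MPa > 7.692 MPa, so B is larger.
Final answer: B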